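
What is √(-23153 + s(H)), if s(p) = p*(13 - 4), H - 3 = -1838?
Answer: 2*I*√9917 ≈ 199.17*I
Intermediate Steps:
H = -1835 (H = 3 - 1838 = -1835)
s(p) = 9*p (s(p) = p*9 = 9*p)
√(-23153 + s(H)) = √(-23153 + 9*(-1835)) = √(-23153 - 16515) = √(-39668) = 2*I*√9917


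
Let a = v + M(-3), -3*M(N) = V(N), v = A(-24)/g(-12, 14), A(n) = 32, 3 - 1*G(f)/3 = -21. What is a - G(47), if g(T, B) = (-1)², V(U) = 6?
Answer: -42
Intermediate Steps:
G(f) = 72 (G(f) = 9 - 3*(-21) = 9 + 63 = 72)
g(T, B) = 1
v = 32 (v = 32/1 = 32*1 = 32)
M(N) = -2 (M(N) = -⅓*6 = -2)
a = 30 (a = 32 - 2 = 30)
a - G(47) = 30 - 1*72 = 30 - 72 = -42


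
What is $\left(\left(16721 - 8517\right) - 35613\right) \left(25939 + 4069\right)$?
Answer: $-822489272$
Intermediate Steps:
$\left(\left(16721 - 8517\right) - 35613\right) \left(25939 + 4069\right) = \left(\left(16721 - 8517\right) - 35613\right) 30008 = \left(8204 - 35613\right) 30008 = \left(-27409\right) 30008 = -822489272$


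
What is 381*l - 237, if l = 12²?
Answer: 54627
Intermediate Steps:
l = 144
381*l - 237 = 381*144 - 237 = 54864 - 237 = 54627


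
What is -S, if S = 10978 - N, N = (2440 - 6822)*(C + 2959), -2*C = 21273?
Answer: 33631827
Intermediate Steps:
C = -21273/2 (C = -½*21273 = -21273/2 ≈ -10637.)
N = 33642805 (N = (2440 - 6822)*(-21273/2 + 2959) = -4382*(-15355/2) = 33642805)
S = -33631827 (S = 10978 - 1*33642805 = 10978 - 33642805 = -33631827)
-S = -1*(-33631827) = 33631827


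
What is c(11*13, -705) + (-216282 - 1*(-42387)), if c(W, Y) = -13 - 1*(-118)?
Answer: -173790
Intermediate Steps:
c(W, Y) = 105 (c(W, Y) = -13 + 118 = 105)
c(11*13, -705) + (-216282 - 1*(-42387)) = 105 + (-216282 - 1*(-42387)) = 105 + (-216282 + 42387) = 105 - 173895 = -173790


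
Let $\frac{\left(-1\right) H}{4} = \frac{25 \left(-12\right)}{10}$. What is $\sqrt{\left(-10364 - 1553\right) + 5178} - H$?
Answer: $-120 + i \sqrt{6739} \approx -120.0 + 82.091 i$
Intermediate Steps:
$H = 120$ ($H = - 4 \frac{25 \left(-12\right)}{10} = - 4 \left(\left(-300\right) \frac{1}{10}\right) = \left(-4\right) \left(-30\right) = 120$)
$\sqrt{\left(-10364 - 1553\right) + 5178} - H = \sqrt{\left(-10364 - 1553\right) + 5178} - 120 = \sqrt{-11917 + 5178} - 120 = \sqrt{-6739} - 120 = i \sqrt{6739} - 120 = -120 + i \sqrt{6739}$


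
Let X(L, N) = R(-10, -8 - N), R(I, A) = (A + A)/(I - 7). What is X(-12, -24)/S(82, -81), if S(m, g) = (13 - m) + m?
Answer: -32/221 ≈ -0.14480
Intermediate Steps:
R(I, A) = 2*A/(-7 + I) (R(I, A) = (2*A)/(-7 + I) = 2*A/(-7 + I))
X(L, N) = 16/17 + 2*N/17 (X(L, N) = 2*(-8 - N)/(-7 - 10) = 2*(-8 - N)/(-17) = 2*(-8 - N)*(-1/17) = 16/17 + 2*N/17)
S(m, g) = 13
X(-12, -24)/S(82, -81) = (16/17 + (2/17)*(-24))/13 = (16/17 - 48/17)*(1/13) = -32/17*1/13 = -32/221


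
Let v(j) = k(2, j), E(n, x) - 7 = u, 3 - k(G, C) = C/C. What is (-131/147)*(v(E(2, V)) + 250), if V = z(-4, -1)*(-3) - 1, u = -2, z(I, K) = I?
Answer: -1572/7 ≈ -224.57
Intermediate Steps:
k(G, C) = 2 (k(G, C) = 3 - C/C = 3 - 1*1 = 3 - 1 = 2)
V = 11 (V = -4*(-3) - 1 = 12 - 1 = 11)
E(n, x) = 5 (E(n, x) = 7 - 2 = 5)
v(j) = 2
(-131/147)*(v(E(2, V)) + 250) = (-131/147)*(2 + 250) = -131*1/147*252 = -131/147*252 = -1572/7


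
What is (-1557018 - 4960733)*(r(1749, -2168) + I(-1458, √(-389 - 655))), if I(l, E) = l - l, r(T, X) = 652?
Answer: -4249573652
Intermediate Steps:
I(l, E) = 0
(-1557018 - 4960733)*(r(1749, -2168) + I(-1458, √(-389 - 655))) = (-1557018 - 4960733)*(652 + 0) = -6517751*652 = -4249573652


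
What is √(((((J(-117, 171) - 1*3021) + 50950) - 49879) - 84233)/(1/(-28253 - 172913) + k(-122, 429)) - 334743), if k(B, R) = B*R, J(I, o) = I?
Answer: I*√37106737454695973365793383/10528626109 ≈ 578.57*I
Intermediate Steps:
√(((((J(-117, 171) - 1*3021) + 50950) - 49879) - 84233)/(1/(-28253 - 172913) + k(-122, 429)) - 334743) = √(((((-117 - 1*3021) + 50950) - 49879) - 84233)/(1/(-28253 - 172913) - 122*429) - 334743) = √(((((-117 - 3021) + 50950) - 49879) - 84233)/(1/(-201166) - 52338) - 334743) = √((((-3138 + 50950) - 49879) - 84233)/(-1/201166 - 52338) - 334743) = √(((47812 - 49879) - 84233)/(-10528626109/201166) - 334743) = √((-2067 - 84233)*(-201166/10528626109) - 334743) = √(-86300*(-201166/10528626109) - 334743) = √(17360625800/10528626109 - 334743) = √(-3524366528979187/10528626109) = I*√37106737454695973365793383/10528626109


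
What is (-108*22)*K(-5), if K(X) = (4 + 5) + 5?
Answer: -33264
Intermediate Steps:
K(X) = 14 (K(X) = 9 + 5 = 14)
(-108*22)*K(-5) = -108*22*14 = -2376*14 = -33264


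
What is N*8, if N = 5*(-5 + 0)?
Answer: -200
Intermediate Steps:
N = -25 (N = 5*(-5) = -25)
N*8 = -25*8 = -200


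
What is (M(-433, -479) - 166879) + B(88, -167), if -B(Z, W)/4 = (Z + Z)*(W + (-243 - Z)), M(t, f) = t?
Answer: 183280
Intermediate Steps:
B(Z, W) = -8*Z*(-243 + W - Z) (B(Z, W) = -4*(Z + Z)*(W + (-243 - Z)) = -4*2*Z*(-243 + W - Z) = -8*Z*(-243 + W - Z))
(M(-433, -479) - 166879) + B(88, -167) = (-433 - 166879) + 8*88*(243 + 88 - 1*(-167)) = -167312 + 8*88*(243 + 88 + 167) = -167312 + 8*88*498 = -167312 + 350592 = 183280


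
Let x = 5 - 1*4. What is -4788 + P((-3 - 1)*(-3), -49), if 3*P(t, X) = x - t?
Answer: -14375/3 ≈ -4791.7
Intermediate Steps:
x = 1 (x = 5 - 4 = 1)
P(t, X) = ⅓ - t/3 (P(t, X) = (1 - t)/3 = ⅓ - t/3)
-4788 + P((-3 - 1)*(-3), -49) = -4788 + (⅓ - (-3 - 1)*(-3)/3) = -4788 + (⅓ - (-4)*(-3)/3) = -4788 + (⅓ - ⅓*12) = -4788 + (⅓ - 4) = -4788 - 11/3 = -14375/3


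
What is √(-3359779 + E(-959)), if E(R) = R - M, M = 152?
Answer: I*√3360890 ≈ 1833.3*I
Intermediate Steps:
E(R) = -152 + R (E(R) = R - 1*152 = R - 152 = -152 + R)
√(-3359779 + E(-959)) = √(-3359779 + (-152 - 959)) = √(-3359779 - 1111) = √(-3360890) = I*√3360890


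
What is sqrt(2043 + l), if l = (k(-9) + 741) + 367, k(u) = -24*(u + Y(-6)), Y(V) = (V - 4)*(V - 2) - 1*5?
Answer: sqrt(1567) ≈ 39.585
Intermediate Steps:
Y(V) = -5 + (-4 + V)*(-2 + V) (Y(V) = (-4 + V)*(-2 + V) - 5 = -5 + (-4 + V)*(-2 + V))
k(u) = -1800 - 24*u (k(u) = -24*(u + (3 + (-6)**2 - 6*(-6))) = -24*(u + (3 + 36 + 36)) = -24*(u + 75) = -24*(75 + u) = -1800 - 24*u)
l = -476 (l = ((-1800 - 24*(-9)) + 741) + 367 = ((-1800 + 216) + 741) + 367 = (-1584 + 741) + 367 = -843 + 367 = -476)
sqrt(2043 + l) = sqrt(2043 - 476) = sqrt(1567)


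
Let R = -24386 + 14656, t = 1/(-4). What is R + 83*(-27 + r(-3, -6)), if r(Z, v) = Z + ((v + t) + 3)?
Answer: -49959/4 ≈ -12490.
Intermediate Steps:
t = -1/4 ≈ -0.25000
R = -9730
r(Z, v) = 11/4 + Z + v (r(Z, v) = Z + ((v - 1/4) + 3) = Z + ((-1/4 + v) + 3) = Z + (11/4 + v) = 11/4 + Z + v)
R + 83*(-27 + r(-3, -6)) = -9730 + 83*(-27 + (11/4 - 3 - 6)) = -9730 + 83*(-27 - 25/4) = -9730 + 83*(-133/4) = -9730 - 11039/4 = -49959/4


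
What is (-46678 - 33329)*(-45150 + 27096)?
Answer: 1444446378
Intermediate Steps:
(-46678 - 33329)*(-45150 + 27096) = -80007*(-18054) = 1444446378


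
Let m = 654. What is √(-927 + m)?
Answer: I*√273 ≈ 16.523*I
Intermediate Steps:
√(-927 + m) = √(-927 + 654) = √(-273) = I*√273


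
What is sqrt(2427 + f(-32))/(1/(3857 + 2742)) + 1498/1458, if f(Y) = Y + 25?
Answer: 749/729 + 145178*sqrt(5) ≈ 3.2463e+5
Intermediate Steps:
f(Y) = 25 + Y
sqrt(2427 + f(-32))/(1/(3857 + 2742)) + 1498/1458 = sqrt(2427 + (25 - 32))/(1/(3857 + 2742)) + 1498/1458 = sqrt(2427 - 7)/(1/6599) + 1498*(1/1458) = sqrt(2420)/(1/6599) + 749/729 = (22*sqrt(5))*6599 + 749/729 = 145178*sqrt(5) + 749/729 = 749/729 + 145178*sqrt(5)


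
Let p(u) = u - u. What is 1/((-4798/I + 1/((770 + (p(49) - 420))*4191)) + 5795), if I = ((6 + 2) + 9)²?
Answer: 423919650/2449576425739 ≈ 0.00017306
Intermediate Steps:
I = 289 (I = (8 + 9)² = 17² = 289)
p(u) = 0
1/((-4798/I + 1/((770 + (p(49) - 420))*4191)) + 5795) = 1/((-4798/289 + 1/((770 + (0 - 420))*4191)) + 5795) = 1/((-4798*1/289 + (1/4191)/(770 - 420)) + 5795) = 1/((-4798/289 + (1/4191)/350) + 5795) = 1/((-4798/289 + (1/350)*(1/4191)) + 5795) = 1/((-4798/289 + 1/1466850) + 5795) = 1/(-7037946011/423919650 + 5795) = 1/(2449576425739/423919650) = 423919650/2449576425739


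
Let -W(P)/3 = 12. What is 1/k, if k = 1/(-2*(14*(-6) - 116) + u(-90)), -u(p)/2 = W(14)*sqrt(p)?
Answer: 400 + 216*I*sqrt(10) ≈ 400.0 + 683.05*I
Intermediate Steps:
W(P) = -36 (W(P) = -3*12 = -36)
u(p) = 72*sqrt(p) (u(p) = -(-72)*sqrt(p) = 72*sqrt(p))
k = 1/(400 + 216*I*sqrt(10)) (k = 1/(-2*(14*(-6) - 116) + 72*sqrt(-90)) = 1/(-2*(-84 - 116) + 72*(3*I*sqrt(10))) = 1/(-2*(-200) + 216*I*sqrt(10)) = 1/(400 + 216*I*sqrt(10)) ≈ 0.00063841 - 0.0010902*I)
1/k = 1/(5/7832 - 27*I*sqrt(10)/78320)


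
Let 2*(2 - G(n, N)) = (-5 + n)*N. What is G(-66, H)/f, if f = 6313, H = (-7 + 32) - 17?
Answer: 286/6313 ≈ 0.045303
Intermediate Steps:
H = 8 (H = 25 - 17 = 8)
G(n, N) = 2 - N*(-5 + n)/2 (G(n, N) = 2 - (-5 + n)*N/2 = 2 - N*(-5 + n)/2)
G(-66, H)/f = (2 + (5/2)*8 - ½*8*(-66))/6313 = (2 + 20 + 264)*(1/6313) = 286*(1/6313) = 286/6313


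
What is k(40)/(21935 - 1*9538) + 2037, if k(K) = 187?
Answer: 2295716/1127 ≈ 2037.0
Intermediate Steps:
k(40)/(21935 - 1*9538) + 2037 = 187/(21935 - 1*9538) + 2037 = 187/(21935 - 9538) + 2037 = 187/12397 + 2037 = 187*(1/12397) + 2037 = 17/1127 + 2037 = 2295716/1127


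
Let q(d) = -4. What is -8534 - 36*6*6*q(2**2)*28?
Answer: 136618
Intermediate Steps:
-8534 - 36*6*6*q(2**2)*28 = -8534 - 36*6*6*(-4)*28 = -8534 - 1296*(-4)*28 = -8534 - 36*(-144)*28 = -8534 + 5184*28 = -8534 + 145152 = 136618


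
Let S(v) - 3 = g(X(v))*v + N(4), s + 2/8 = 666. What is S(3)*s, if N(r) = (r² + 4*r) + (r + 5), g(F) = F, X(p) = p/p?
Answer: 125161/4 ≈ 31290.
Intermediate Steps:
X(p) = 1
s = 2663/4 (s = -¼ + 666 = 2663/4 ≈ 665.75)
N(r) = 5 + r² + 5*r (N(r) = (r² + 4*r) + (5 + r) = 5 + r² + 5*r)
S(v) = 44 + v (S(v) = 3 + (1*v + (5 + 4² + 5*4)) = 3 + (v + (5 + 16 + 20)) = 3 + (v + 41) = 3 + (41 + v) = 44 + v)
S(3)*s = (44 + 3)*(2663/4) = 47*(2663/4) = 125161/4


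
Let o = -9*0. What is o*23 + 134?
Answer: 134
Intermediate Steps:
o = 0
o*23 + 134 = 0*23 + 134 = 0 + 134 = 134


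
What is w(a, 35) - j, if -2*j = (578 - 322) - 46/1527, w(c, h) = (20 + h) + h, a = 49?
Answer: 332863/1527 ≈ 217.98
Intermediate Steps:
w(c, h) = 20 + 2*h
j = -195433/1527 (j = -((578 - 322) - 46/1527)/2 = -(256 - 46*1/1527)/2 = -(256 - 46/1527)/2 = -½*390866/1527 = -195433/1527 ≈ -127.98)
w(a, 35) - j = (20 + 2*35) - 1*(-195433/1527) = (20 + 70) + 195433/1527 = 90 + 195433/1527 = 332863/1527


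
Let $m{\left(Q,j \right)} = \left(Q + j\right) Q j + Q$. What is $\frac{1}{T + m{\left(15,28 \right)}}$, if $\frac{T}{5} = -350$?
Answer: $\frac{1}{16325} \approx 6.1256 \cdot 10^{-5}$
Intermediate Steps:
$T = -1750$ ($T = 5 \left(-350\right) = -1750$)
$m{\left(Q,j \right)} = Q + Q j \left(Q + j\right)$ ($m{\left(Q,j \right)} = Q \left(Q + j\right) j + Q = Q j \left(Q + j\right) + Q = Q + Q j \left(Q + j\right)$)
$\frac{1}{T + m{\left(15,28 \right)}} = \frac{1}{-1750 + 15 \left(1 + 28^{2} + 15 \cdot 28\right)} = \frac{1}{-1750 + 15 \left(1 + 784 + 420\right)} = \frac{1}{-1750 + 15 \cdot 1205} = \frac{1}{-1750 + 18075} = \frac{1}{16325}$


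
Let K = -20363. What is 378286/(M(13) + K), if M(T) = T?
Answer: -189143/10175 ≈ -18.589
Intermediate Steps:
378286/(M(13) + K) = 378286/(13 - 20363) = 378286/(-20350) = 378286*(-1/20350) = -189143/10175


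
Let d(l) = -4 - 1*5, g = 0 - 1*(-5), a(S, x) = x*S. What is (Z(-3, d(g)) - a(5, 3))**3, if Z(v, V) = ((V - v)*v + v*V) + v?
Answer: 19683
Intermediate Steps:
a(S, x) = S*x
g = 5 (g = 0 + 5 = 5)
d(l) = -9 (d(l) = -4 - 5 = -9)
Z(v, V) = v + V*v + v*(V - v) (Z(v, V) = (v*(V - v) + V*v) + v = (V*v + v*(V - v)) + v = v + V*v + v*(V - v))
(Z(-3, d(g)) - a(5, 3))**3 = (-3*(1 - 1*(-3) + 2*(-9)) - 5*3)**3 = (-3*(1 + 3 - 18) - 1*15)**3 = (-3*(-14) - 15)**3 = (42 - 15)**3 = 27**3 = 19683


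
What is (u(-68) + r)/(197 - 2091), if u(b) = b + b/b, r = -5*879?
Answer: 2231/947 ≈ 2.3559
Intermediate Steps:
r = -4395
u(b) = 1 + b (u(b) = b + 1 = 1 + b)
(u(-68) + r)/(197 - 2091) = ((1 - 68) - 4395)/(197 - 2091) = (-67 - 4395)/(-1894) = -4462*(-1/1894) = 2231/947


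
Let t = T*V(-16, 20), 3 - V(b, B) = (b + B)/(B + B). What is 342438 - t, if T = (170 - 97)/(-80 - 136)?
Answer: 739668197/2160 ≈ 3.4244e+5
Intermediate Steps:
V(b, B) = 3 - (B + b)/(2*B) (V(b, B) = 3 - (b + B)/(B + B) = 3 - (B + b)/(2*B))
T = -73/216 (T = 73/(-216) = 73*(-1/216) = -73/216 ≈ -0.33796)
t = -2117/2160 (t = -73*(-1*(-16) + 5*20)/(432*20) = -73*(16 + 100)/(432*20) = -73*116/(432*20) = -73/216*29/10 = -2117/2160 ≈ -0.98009)
342438 - t = 342438 - 1*(-2117/2160) = 342438 + 2117/2160 = 739668197/2160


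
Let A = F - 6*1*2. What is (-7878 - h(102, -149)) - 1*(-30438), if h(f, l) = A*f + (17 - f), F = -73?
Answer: 31315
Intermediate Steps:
A = -85 (A = -73 - 6*1*2 = -73 - 6*2 = -73 - 1*12 = -73 - 12 = -85)
h(f, l) = 17 - 86*f (h(f, l) = -85*f + (17 - f) = 17 - 86*f)
(-7878 - h(102, -149)) - 1*(-30438) = (-7878 - (17 - 86*102)) - 1*(-30438) = (-7878 - (17 - 8772)) + 30438 = (-7878 - 1*(-8755)) + 30438 = (-7878 + 8755) + 30438 = 877 + 30438 = 31315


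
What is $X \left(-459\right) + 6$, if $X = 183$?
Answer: $-83991$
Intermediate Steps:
$X \left(-459\right) + 6 = 183 \left(-459\right) + 6 = -83997 + 6 = -83991$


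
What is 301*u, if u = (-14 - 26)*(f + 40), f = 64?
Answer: -1252160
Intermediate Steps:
u = -4160 (u = (-14 - 26)*(64 + 40) = -40*104 = -4160)
301*u = 301*(-4160) = -1252160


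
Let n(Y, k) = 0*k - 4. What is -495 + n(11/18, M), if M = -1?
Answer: -499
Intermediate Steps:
n(Y, k) = -4 (n(Y, k) = 0 - 4 = -4)
-495 + n(11/18, M) = -495 - 4 = -499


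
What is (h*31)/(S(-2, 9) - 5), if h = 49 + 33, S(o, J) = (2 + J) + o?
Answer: 1271/2 ≈ 635.50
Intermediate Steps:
S(o, J) = 2 + J + o
h = 82
(h*31)/(S(-2, 9) - 5) = (82*31)/((2 + 9 - 2) - 5) = 2542/(9 - 5) = 2542/4 = 2542*(¼) = 1271/2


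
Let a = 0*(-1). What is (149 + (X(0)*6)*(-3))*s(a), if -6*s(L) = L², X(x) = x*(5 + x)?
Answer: 0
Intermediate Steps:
a = 0
s(L) = -L²/6
(149 + (X(0)*6)*(-3))*s(a) = (149 + ((0*(5 + 0))*6)*(-3))*(-⅙*0²) = (149 + ((0*5)*6)*(-3))*(-⅙*0) = (149 + (0*6)*(-3))*0 = (149 + 0*(-3))*0 = (149 + 0)*0 = 149*0 = 0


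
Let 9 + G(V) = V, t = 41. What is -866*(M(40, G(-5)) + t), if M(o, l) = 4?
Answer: -38970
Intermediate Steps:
G(V) = -9 + V
-866*(M(40, G(-5)) + t) = -866*(4 + 41) = -866*45 = -38970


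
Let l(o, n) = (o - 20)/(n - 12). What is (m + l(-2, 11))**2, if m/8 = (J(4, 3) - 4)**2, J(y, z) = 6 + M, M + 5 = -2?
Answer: 49284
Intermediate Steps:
M = -7 (M = -5 - 2 = -7)
l(o, n) = (-20 + o)/(-12 + n)
J(y, z) = -1 (J(y, z) = 6 - 7 = -1)
m = 200 (m = 8*(-1 - 4)**2 = 8*(-5)**2 = 8*25 = 200)
(m + l(-2, 11))**2 = (200 + (-20 - 2)/(-12 + 11))**2 = (200 - 22/(-1))**2 = (200 - 1*(-22))**2 = (200 + 22)**2 = 222**2 = 49284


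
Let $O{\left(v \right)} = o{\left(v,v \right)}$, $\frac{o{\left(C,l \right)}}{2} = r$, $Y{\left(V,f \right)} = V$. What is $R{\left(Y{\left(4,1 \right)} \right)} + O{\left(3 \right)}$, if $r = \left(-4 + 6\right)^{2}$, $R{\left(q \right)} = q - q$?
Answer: $8$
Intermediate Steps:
$R{\left(q \right)} = 0$
$r = 4$ ($r = 2^{2} = 4$)
$o{\left(C,l \right)} = 8$ ($o{\left(C,l \right)} = 2 \cdot 4 = 8$)
$O{\left(v \right)} = 8$
$R{\left(Y{\left(4,1 \right)} \right)} + O{\left(3 \right)} = 0 + 8 = 8$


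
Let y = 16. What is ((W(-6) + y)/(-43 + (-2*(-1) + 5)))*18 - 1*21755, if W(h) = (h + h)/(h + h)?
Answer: -43527/2 ≈ -21764.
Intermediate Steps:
W(h) = 1 (W(h) = (2*h)/((2*h)) = (2*h)*(1/(2*h)) = 1)
((W(-6) + y)/(-43 + (-2*(-1) + 5)))*18 - 1*21755 = ((1 + 16)/(-43 + (-2*(-1) + 5)))*18 - 1*21755 = (17/(-43 + (2 + 5)))*18 - 21755 = (17/(-43 + 7))*18 - 21755 = (17/(-36))*18 - 21755 = (17*(-1/36))*18 - 21755 = -17/36*18 - 21755 = -17/2 - 21755 = -43527/2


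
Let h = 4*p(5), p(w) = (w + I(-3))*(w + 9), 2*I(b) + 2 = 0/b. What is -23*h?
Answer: -5152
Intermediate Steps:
I(b) = -1 (I(b) = -1 + (0/b)/2 = -1 + (½)*0 = -1 + 0 = -1)
p(w) = (-1 + w)*(9 + w) (p(w) = (w - 1)*(w + 9) = (-1 + w)*(9 + w))
h = 224 (h = 4*(-9 + 5² + 8*5) = 4*(-9 + 25 + 40) = 4*56 = 224)
-23*h = -23*224 = -5152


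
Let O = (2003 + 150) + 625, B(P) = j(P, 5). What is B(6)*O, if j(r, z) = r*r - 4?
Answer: 88896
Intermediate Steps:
j(r, z) = -4 + r² (j(r, z) = r² - 4 = -4 + r²)
B(P) = -4 + P²
O = 2778 (O = 2153 + 625 = 2778)
B(6)*O = (-4 + 6²)*2778 = (-4 + 36)*2778 = 32*2778 = 88896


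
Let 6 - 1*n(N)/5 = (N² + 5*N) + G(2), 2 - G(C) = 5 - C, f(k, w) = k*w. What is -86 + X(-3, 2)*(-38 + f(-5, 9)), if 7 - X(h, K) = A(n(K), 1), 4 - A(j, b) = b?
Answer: -418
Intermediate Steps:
G(C) = -3 + C (G(C) = 2 - (5 - C) = 2 + (-5 + C) = -3 + C)
n(N) = 35 - 25*N - 5*N² (n(N) = 30 - 5*((N² + 5*N) + (-3 + 2)) = 30 - 5*((N² + 5*N) - 1) = 30 - 5*(-1 + N² + 5*N) = 30 + (5 - 25*N - 5*N²) = 35 - 25*N - 5*N²)
A(j, b) = 4 - b
X(h, K) = 4 (X(h, K) = 7 - (4 - 1*1) = 7 - (4 - 1) = 7 - 1*3 = 7 - 3 = 4)
-86 + X(-3, 2)*(-38 + f(-5, 9)) = -86 + 4*(-38 - 5*9) = -86 + 4*(-38 - 45) = -86 + 4*(-83) = -86 - 332 = -418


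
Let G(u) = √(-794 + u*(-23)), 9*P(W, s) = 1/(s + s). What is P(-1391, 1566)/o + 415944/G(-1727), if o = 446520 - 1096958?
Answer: -1/18334546344 + 415944*√38927/38927 ≈ 2108.2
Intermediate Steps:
o = -650438
P(W, s) = 1/(18*s) (P(W, s) = 1/(9*(s + s)) = 1/(9*((2*s))) = (1/(2*s))/9 = 1/(18*s))
G(u) = √(-794 - 23*u)
P(-1391, 1566)/o + 415944/G(-1727) = ((1/18)/1566)/(-650438) + 415944/(√(-794 - 23*(-1727))) = ((1/18)*(1/1566))*(-1/650438) + 415944/(√(-794 + 39721)) = (1/28188)*(-1/650438) + 415944/(√38927) = -1/18334546344 + 415944*(√38927/38927) = -1/18334546344 + 415944*√38927/38927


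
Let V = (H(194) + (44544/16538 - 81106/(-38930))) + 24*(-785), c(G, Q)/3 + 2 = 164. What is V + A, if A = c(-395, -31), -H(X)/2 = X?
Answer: -3015870087833/160956085 ≈ -18737.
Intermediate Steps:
H(X) = -2*X
c(G, Q) = 486 (c(G, Q) = -6 + 3*164 = -6 + 492 = 486)
A = 486
V = -3094094745143/160956085 (V = (-2*194 + (44544/16538 - 81106/(-38930))) + 24*(-785) = (-388 + (44544*(1/16538) - 81106*(-1/38930))) - 18840 = (-388 + (22272/8269 + 40553/19465)) - 18840 = (-388 + 768857237/160956085) - 18840 = -61682103743/160956085 - 18840 = -3094094745143/160956085 ≈ -19223.)
V + A = -3094094745143/160956085 + 486 = -3015870087833/160956085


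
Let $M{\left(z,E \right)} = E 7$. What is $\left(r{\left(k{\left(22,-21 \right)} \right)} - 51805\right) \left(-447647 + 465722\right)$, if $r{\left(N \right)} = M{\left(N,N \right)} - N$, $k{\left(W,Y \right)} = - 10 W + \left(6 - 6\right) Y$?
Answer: $-960234375$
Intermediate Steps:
$k{\left(W,Y \right)} = - 10 W$ ($k{\left(W,Y \right)} = - 10 W + 0 Y = - 10 W + 0 = - 10 W$)
$M{\left(z,E \right)} = 7 E$
$r{\left(N \right)} = 6 N$ ($r{\left(N \right)} = 7 N - N = 6 N$)
$\left(r{\left(k{\left(22,-21 \right)} \right)} - 51805\right) \left(-447647 + 465722\right) = \left(6 \left(\left(-10\right) 22\right) - 51805\right) \left(-447647 + 465722\right) = \left(6 \left(-220\right) - 51805\right) 18075 = \left(-1320 - 51805\right) 18075 = \left(-53125\right) 18075 = -960234375$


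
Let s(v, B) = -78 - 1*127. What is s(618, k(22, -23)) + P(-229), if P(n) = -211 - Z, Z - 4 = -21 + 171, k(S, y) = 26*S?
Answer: -570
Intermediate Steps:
s(v, B) = -205 (s(v, B) = -78 - 127 = -205)
Z = 154 (Z = 4 + (-21 + 171) = 4 + 150 = 154)
P(n) = -365 (P(n) = -211 - 1*154 = -211 - 154 = -365)
s(618, k(22, -23)) + P(-229) = -205 - 365 = -570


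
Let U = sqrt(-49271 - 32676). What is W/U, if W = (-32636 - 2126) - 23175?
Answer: 57937*I*sqrt(227)/4313 ≈ 202.39*I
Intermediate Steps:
U = 19*I*sqrt(227) (U = sqrt(-81947) = 19*I*sqrt(227) ≈ 286.26*I)
W = -57937 (W = -34762 - 23175 = -57937)
W/U = -57937*(-I*sqrt(227)/4313) = -(-57937)*I*sqrt(227)/4313 = 57937*I*sqrt(227)/4313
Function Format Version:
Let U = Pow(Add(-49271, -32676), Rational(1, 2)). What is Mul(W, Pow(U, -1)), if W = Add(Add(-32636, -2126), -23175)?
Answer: Mul(Rational(57937, 4313), I, Pow(227, Rational(1, 2))) ≈ Mul(202.39, I)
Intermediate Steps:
U = Mul(19, I, Pow(227, Rational(1, 2))) (U = Pow(-81947, Rational(1, 2)) = Mul(19, I, Pow(227, Rational(1, 2))) ≈ Mul(286.26, I))
W = -57937 (W = Add(-34762, -23175) = -57937)
Mul(W, Pow(U, -1)) = Mul(-57937, Pow(Mul(19, I, Pow(227, Rational(1, 2))), -1)) = Mul(-57937, Mul(Rational(-1, 4313), I, Pow(227, Rational(1, 2)))) = Mul(Rational(57937, 4313), I, Pow(227, Rational(1, 2)))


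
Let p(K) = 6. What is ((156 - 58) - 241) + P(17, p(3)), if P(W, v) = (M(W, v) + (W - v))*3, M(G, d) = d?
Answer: -92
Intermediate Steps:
P(W, v) = 3*W (P(W, v) = (v + (W - v))*3 = W*3 = 3*W)
((156 - 58) - 241) + P(17, p(3)) = ((156 - 58) - 241) + 3*17 = (98 - 241) + 51 = -143 + 51 = -92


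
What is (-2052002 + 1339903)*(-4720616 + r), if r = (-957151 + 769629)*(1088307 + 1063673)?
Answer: 287366350976415424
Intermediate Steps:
r = -403543593560 (r = -187522*2151980 = -403543593560)
(-2052002 + 1339903)*(-4720616 + r) = (-2052002 + 1339903)*(-4720616 - 403543593560) = -712099*(-403548314176) = 287366350976415424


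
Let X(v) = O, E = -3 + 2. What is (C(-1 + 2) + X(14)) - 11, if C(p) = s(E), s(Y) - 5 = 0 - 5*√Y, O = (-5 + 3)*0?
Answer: -6 - 5*I ≈ -6.0 - 5.0*I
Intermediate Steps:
O = 0 (O = -2*0 = 0)
E = -1
s(Y) = 5 - 5*√Y (s(Y) = 5 + (0 - 5*√Y) = 5 - 5*√Y)
C(p) = 5 - 5*I
X(v) = 0
(C(-1 + 2) + X(14)) - 11 = ((5 - 5*I) + 0) - 11 = (5 - 5*I) - 11 = -6 - 5*I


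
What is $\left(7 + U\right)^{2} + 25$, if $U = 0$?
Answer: $74$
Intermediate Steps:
$\left(7 + U\right)^{2} + 25 = \left(7 + 0\right)^{2} + 25 = 7^{2} + 25 = 49 + 25 = 74$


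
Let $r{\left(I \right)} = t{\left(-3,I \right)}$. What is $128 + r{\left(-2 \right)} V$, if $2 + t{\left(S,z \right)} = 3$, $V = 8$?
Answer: $136$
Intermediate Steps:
$t{\left(S,z \right)} = 1$ ($t{\left(S,z \right)} = -2 + 3 = 1$)
$r{\left(I \right)} = 1$
$128 + r{\left(-2 \right)} V = 128 + 1 \cdot 8 = 128 + 8 = 136$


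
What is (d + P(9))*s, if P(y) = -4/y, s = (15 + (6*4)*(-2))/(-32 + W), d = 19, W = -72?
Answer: 1837/312 ≈ 5.8878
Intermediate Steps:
s = 33/104 (s = (15 + (6*4)*(-2))/(-32 - 72) = (15 + 24*(-2))/(-104) = (15 - 48)*(-1/104) = -33*(-1/104) = 33/104 ≈ 0.31731)
(d + P(9))*s = (19 - 4/9)*(33/104) = (167/9)*(33/104) = 1837/312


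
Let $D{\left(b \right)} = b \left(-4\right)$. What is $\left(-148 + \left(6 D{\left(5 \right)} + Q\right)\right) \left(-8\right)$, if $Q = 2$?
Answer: $2128$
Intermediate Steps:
$D{\left(b \right)} = - 4 b$
$\left(-148 + \left(6 D{\left(5 \right)} + Q\right)\right) \left(-8\right) = \left(-148 + \left(6 \left(\left(-4\right) 5\right) + 2\right)\right) \left(-8\right) = \left(-148 + \left(6 \left(-20\right) + 2\right)\right) \left(-8\right) = \left(-148 + \left(-120 + 2\right)\right) \left(-8\right) = \left(-148 - 118\right) \left(-8\right) = \left(-266\right) \left(-8\right) = 2128$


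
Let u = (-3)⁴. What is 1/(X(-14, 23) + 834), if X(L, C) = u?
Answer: 1/915 ≈ 0.0010929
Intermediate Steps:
u = 81
X(L, C) = 81
1/(X(-14, 23) + 834) = 1/(81 + 834) = 1/915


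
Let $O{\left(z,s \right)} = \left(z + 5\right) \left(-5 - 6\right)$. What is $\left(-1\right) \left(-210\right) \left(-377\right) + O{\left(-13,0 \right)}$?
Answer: $-79082$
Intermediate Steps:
$O{\left(z,s \right)} = -55 - 11 z$ ($O{\left(z,s \right)} = \left(5 + z\right) \left(-11\right) = -55 - 11 z$)
$\left(-1\right) \left(-210\right) \left(-377\right) + O{\left(-13,0 \right)} = \left(-1\right) \left(-210\right) \left(-377\right) - -88 = 210 \left(-377\right) + \left(-55 + 143\right) = -79170 + 88 = -79082$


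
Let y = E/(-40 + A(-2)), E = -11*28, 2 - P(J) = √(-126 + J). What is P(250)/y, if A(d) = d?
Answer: 3/11 - 3*√31/11 ≈ -1.2458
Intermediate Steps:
P(J) = 2 - √(-126 + J)
E = -308
y = 22/3 (y = -308/(-40 - 2) = -308/(-42) = -308*(-1/42) = 22/3 ≈ 7.3333)
P(250)/y = (2 - √(-126 + 250))/(22/3) = (2 - √124)*(3/22) = (2 - 2*√31)*(3/22) = 3/11 - 3*√31/11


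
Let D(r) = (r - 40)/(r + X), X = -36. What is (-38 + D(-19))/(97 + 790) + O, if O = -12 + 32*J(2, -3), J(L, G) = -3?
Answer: -5270811/48785 ≈ -108.04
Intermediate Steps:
D(r) = (-40 + r)/(-36 + r) (D(r) = (r - 40)/(r - 36) = (-40 + r)/(-36 + r))
O = -108 (O = -12 + 32*(-3) = -12 - 96 = -108)
(-38 + D(-19))/(97 + 790) + O = (-38 + (-40 - 19)/(-36 - 19))/(97 + 790) - 108 = (-38 - 59/(-55))/887 - 108 = (-38 - 1/55*(-59))*(1/887) - 108 = (-38 + 59/55)*(1/887) - 108 = -2031/55*1/887 - 108 = -2031/48785 - 108 = -5270811/48785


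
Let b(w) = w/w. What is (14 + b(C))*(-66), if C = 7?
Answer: -990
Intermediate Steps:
b(w) = 1
(14 + b(C))*(-66) = (14 + 1)*(-66) = 15*(-66) = -990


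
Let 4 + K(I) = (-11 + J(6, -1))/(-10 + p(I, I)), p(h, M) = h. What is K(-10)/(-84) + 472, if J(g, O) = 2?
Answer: 793031/1680 ≈ 472.04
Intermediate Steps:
K(I) = -4 - 9/(-10 + I) (K(I) = -4 + (-11 + 2)/(-10 + I) = -4 - 9/(-10 + I))
K(-10)/(-84) + 472 = ((31 - 4*(-10))/(-10 - 10))/(-84) + 472 = -(31 + 40)/(84*(-20)) + 472 = -(-1)*71/1680 + 472 = -1/84*(-71/20) + 472 = 71/1680 + 472 = 793031/1680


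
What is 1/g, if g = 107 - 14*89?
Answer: -1/1139 ≈ -0.00087796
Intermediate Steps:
g = -1139 (g = 107 - 1246 = -1139)
1/g = 1/(-1139) = -1/1139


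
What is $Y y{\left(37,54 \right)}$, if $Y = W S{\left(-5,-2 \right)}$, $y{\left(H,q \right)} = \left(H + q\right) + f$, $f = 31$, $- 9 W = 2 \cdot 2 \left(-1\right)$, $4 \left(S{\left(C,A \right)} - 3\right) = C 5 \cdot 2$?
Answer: $- \frac{4636}{9} \approx -515.11$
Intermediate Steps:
$S{\left(C,A \right)} = 3 + \frac{5 C}{2}$ ($S{\left(C,A \right)} = 3 + \frac{C 5 \cdot 2}{4} = 3 + \frac{5 C 2}{4} = 3 + \frac{10 C}{4} = 3 + \frac{5 C}{2}$)
$W = \frac{4}{9}$ ($W = - \frac{2 \cdot 2 \left(-1\right)}{9} = - \frac{4 \left(-1\right)}{9} = \left(- \frac{1}{9}\right) \left(-4\right) = \frac{4}{9} \approx 0.44444$)
$y{\left(H,q \right)} = 31 + H + q$ ($y{\left(H,q \right)} = \left(H + q\right) + 31 = 31 + H + q$)
$Y = - \frac{38}{9}$ ($Y = \frac{4 \left(3 + \frac{5}{2} \left(-5\right)\right)}{9} = \frac{4 \left(3 - \frac{25}{2}\right)}{9} = \frac{4}{9} \left(- \frac{19}{2}\right) = - \frac{38}{9} \approx -4.2222$)
$Y y{\left(37,54 \right)} = - \frac{38 \left(31 + 37 + 54\right)}{9} = \left(- \frac{38}{9}\right) 122 = - \frac{4636}{9}$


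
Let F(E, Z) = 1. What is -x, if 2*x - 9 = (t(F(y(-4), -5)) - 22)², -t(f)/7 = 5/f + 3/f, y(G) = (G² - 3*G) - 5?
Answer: -6093/2 ≈ -3046.5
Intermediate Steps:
y(G) = -5 + G² - 3*G
t(f) = -56/f (t(f) = -7*(5/f + 3/f) = -56/f)
x = 6093/2 (x = 9/2 + (-56/1 - 22)²/2 = 9/2 + (-56*1 - 22)²/2 = 9/2 + (-56 - 22)²/2 = 9/2 + (½)*(-78)² = 9/2 + (½)*6084 = 9/2 + 3042 = 6093/2 ≈ 3046.5)
-x = -1*6093/2 = -6093/2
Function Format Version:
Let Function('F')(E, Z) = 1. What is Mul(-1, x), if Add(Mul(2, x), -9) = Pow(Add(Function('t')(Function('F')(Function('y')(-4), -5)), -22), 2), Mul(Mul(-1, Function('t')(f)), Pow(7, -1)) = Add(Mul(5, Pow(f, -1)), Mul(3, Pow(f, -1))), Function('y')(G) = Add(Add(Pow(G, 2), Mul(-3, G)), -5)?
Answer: Rational(-6093, 2) ≈ -3046.5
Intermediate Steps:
Function('y')(G) = Add(-5, Pow(G, 2), Mul(-3, G))
Function('t')(f) = Mul(-56, Pow(f, -1)) (Function('t')(f) = Mul(-7, Add(Mul(5, Pow(f, -1)), Mul(3, Pow(f, -1)))) = Mul(-7, Mul(8, Pow(f, -1))) = Mul(-56, Pow(f, -1)))
x = Rational(6093, 2) (x = Add(Rational(9, 2), Mul(Rational(1, 2), Pow(Add(Mul(-56, Pow(1, -1)), -22), 2))) = Add(Rational(9, 2), Mul(Rational(1, 2), Pow(Add(Mul(-56, 1), -22), 2))) = Add(Rational(9, 2), Mul(Rational(1, 2), Pow(Add(-56, -22), 2))) = Add(Rational(9, 2), Mul(Rational(1, 2), Pow(-78, 2))) = Add(Rational(9, 2), Mul(Rational(1, 2), 6084)) = Add(Rational(9, 2), 3042) = Rational(6093, 2) ≈ 3046.5)
Mul(-1, x) = Mul(-1, Rational(6093, 2)) = Rational(-6093, 2)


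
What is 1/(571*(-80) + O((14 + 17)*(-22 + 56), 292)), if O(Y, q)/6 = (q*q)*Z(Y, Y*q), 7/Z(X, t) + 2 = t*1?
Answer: -153883/7027584896 ≈ -2.1897e-5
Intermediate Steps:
Z(X, t) = 7/(-2 + t) (Z(X, t) = 7/(-2 + t*1) = 7/(-2 + t))
O(Y, q) = 42*q**2/(-2 + Y*q) (O(Y, q) = 6*((q*q)*(7/(-2 + Y*q))) = 6*(q**2*(7/(-2 + Y*q))) = 6*(7*q**2/(-2 + Y*q)) = 42*q**2/(-2 + Y*q))
1/(571*(-80) + O((14 + 17)*(-22 + 56), 292)) = 1/(571*(-80) + 42*292**2/(-2 + ((14 + 17)*(-22 + 56))*292)) = 1/(-45680 + 42*85264/(-2 + (31*34)*292)) = 1/(-45680 + 42*85264/(-2 + 1054*292)) = 1/(-45680 + 42*85264/(-2 + 307768)) = 1/(-45680 + 42*85264/307766) = 1/(-45680 + 42*85264*(1/307766)) = 1/(-45680 + 1790544/153883) = 1/(-7027584896/153883) = -153883/7027584896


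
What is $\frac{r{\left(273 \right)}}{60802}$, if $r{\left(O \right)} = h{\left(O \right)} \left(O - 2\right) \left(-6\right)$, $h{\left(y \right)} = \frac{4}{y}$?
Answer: $- \frac{1084}{2766491} \approx -0.00039183$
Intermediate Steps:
$r{\left(O \right)} = - \frac{24 \left(-2 + O\right)}{O}$ ($r{\left(O \right)} = \frac{4}{O} \left(O - 2\right) \left(-6\right) = \frac{4}{O} \left(-2 + O\right) \left(-6\right) = \frac{4 \left(-2 + O\right)}{O} \left(-6\right) = - \frac{24 \left(-2 + O\right)}{O}$)
$\frac{r{\left(273 \right)}}{60802} = \frac{-24 + \frac{48}{273}}{60802} = \left(-24 + 48 \cdot \frac{1}{273}\right) \frac{1}{60802} = \left(-24 + \frac{16}{91}\right) \frac{1}{60802} = \left(- \frac{2168}{91}\right) \frac{1}{60802} = - \frac{1084}{2766491}$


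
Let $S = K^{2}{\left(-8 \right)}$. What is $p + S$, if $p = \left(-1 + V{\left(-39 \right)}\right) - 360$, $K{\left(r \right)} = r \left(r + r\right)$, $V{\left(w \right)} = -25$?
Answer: $15998$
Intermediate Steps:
$K{\left(r \right)} = 2 r^{2}$ ($K{\left(r \right)} = r 2 r = 2 r^{2}$)
$S = 16384$ ($S = \left(2 \left(-8\right)^{2}\right)^{2} = \left(2 \cdot 64\right)^{2} = 128^{2} = 16384$)
$p = -386$ ($p = \left(-1 - 25\right) - 360 = -26 - 360 = -386$)
$p + S = -386 + 16384 = 15998$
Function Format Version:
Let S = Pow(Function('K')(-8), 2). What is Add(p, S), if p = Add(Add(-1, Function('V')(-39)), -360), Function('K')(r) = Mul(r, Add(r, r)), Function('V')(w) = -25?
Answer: 15998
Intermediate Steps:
Function('K')(r) = Mul(2, Pow(r, 2)) (Function('K')(r) = Mul(r, Mul(2, r)) = Mul(2, Pow(r, 2)))
S = 16384 (S = Pow(Mul(2, Pow(-8, 2)), 2) = Pow(Mul(2, 64), 2) = Pow(128, 2) = 16384)
p = -386 (p = Add(Add(-1, -25), -360) = Add(-26, -360) = -386)
Add(p, S) = Add(-386, 16384) = 15998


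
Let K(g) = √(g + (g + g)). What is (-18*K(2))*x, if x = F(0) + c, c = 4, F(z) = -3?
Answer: -18*√6 ≈ -44.091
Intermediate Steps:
K(g) = √3*√g (K(g) = √(g + 2*g) = √(3*g) = √3*√g)
x = 1 (x = -3 + 4 = 1)
(-18*K(2))*x = -18*√3*√2*1 = -18*√6*1 = -18*√6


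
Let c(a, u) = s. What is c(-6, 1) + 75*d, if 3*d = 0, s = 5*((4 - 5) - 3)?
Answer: -20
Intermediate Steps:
s = -20 (s = 5*(-1 - 3) = 5*(-4) = -20)
c(a, u) = -20
d = 0 (d = (⅓)*0 = 0)
c(-6, 1) + 75*d = -20 + 75*0 = -20 + 0 = -20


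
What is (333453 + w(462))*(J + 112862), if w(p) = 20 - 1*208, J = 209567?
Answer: 107454300685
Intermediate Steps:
w(p) = -188 (w(p) = 20 - 208 = -188)
(333453 + w(462))*(J + 112862) = (333453 - 188)*(209567 + 112862) = 333265*322429 = 107454300685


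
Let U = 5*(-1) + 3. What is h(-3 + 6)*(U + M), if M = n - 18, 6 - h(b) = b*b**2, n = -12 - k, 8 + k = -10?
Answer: 294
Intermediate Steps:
k = -18 (k = -8 - 10 = -18)
n = 6 (n = -12 - 1*(-18) = -12 + 18 = 6)
h(b) = 6 - b**3 (h(b) = 6 - b*b**2 = 6 - b**3)
U = -2 (U = -5 + 3 = -2)
M = -12 (M = 6 - 18 = -12)
h(-3 + 6)*(U + M) = (6 - (-3 + 6)**3)*(-2 - 12) = (6 - 1*3**3)*(-14) = (6 - 1*27)*(-14) = (6 - 27)*(-14) = -21*(-14) = 294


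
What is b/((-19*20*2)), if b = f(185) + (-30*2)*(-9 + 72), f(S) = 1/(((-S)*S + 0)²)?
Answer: 4427705362499/890226475000 ≈ 4.9737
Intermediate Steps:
f(S) = S⁻⁴ (f(S) = 1/((-S² + 0)²) = 1/((-S²)²) = 1/(S⁴) = S⁻⁴)
b = -4427705362499/1171350625 (b = 185⁻⁴ + (-30*2)*(-9 + 72) = 1/1171350625 - 60*63 = 1/1171350625 - 3780 = -4427705362499/1171350625 ≈ -3780.0)
b/((-19*20*2)) = -4427705362499/(1171350625*(-19*20*2)) = -4427705362499/(1171350625*((-380*2))) = -4427705362499/1171350625/(-760) = -4427705362499/1171350625*(-1/760) = 4427705362499/890226475000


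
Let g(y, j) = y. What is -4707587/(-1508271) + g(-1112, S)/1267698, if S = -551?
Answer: 994353571229/318672021693 ≈ 3.1203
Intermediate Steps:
-4707587/(-1508271) + g(-1112, S)/1267698 = -4707587/(-1508271) - 1112/1267698 = -4707587*(-1/1508271) - 1112*1/1267698 = 4707587/1508271 - 556/633849 = 994353571229/318672021693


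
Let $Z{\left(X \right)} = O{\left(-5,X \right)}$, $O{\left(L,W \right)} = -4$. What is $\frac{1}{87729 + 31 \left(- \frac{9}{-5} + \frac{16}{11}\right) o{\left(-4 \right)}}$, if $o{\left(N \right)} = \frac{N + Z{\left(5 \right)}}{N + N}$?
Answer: $\frac{55}{4830644} \approx 1.1386 \cdot 10^{-5}$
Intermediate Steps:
$Z{\left(X \right)} = -4$
$o{\left(N \right)} = \frac{-4 + N}{2 N}$ ($o{\left(N \right)} = \frac{N - 4}{N + N} = \frac{-4 + N}{2 N}$)
$\frac{1}{87729 + 31 \left(- \frac{9}{-5} + \frac{16}{11}\right) o{\left(-4 \right)}} = \frac{1}{87729 + 31 \left(- \frac{9}{-5} + \frac{16}{11}\right) \frac{-4 - 4}{2 \left(-4\right)}} = \frac{1}{87729 + 31 \left(\left(-9\right) \left(- \frac{1}{5}\right) + 16 \cdot \frac{1}{11}\right) \frac{1}{2} \left(- \frac{1}{4}\right) \left(-8\right)} = \frac{1}{87729 + 31 \left(\frac{9}{5} + \frac{16}{11}\right) 1} = \frac{1}{87729 + 31 \cdot \frac{179}{55} \cdot 1} = \frac{1}{87729 + \frac{5549}{55} \cdot 1} = \frac{1}{87729 + \frac{5549}{55}} = \frac{1}{\frac{4830644}{55}} = \frac{55}{4830644}$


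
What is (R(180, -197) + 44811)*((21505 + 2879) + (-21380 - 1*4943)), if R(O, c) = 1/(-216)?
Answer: -18767920325/216 ≈ -8.6889e+7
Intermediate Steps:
R(O, c) = -1/216
(R(180, -197) + 44811)*((21505 + 2879) + (-21380 - 1*4943)) = (-1/216 + 44811)*((21505 + 2879) + (-21380 - 1*4943)) = 9679175*(24384 + (-21380 - 4943))/216 = 9679175*(24384 - 26323)/216 = (9679175/216)*(-1939) = -18767920325/216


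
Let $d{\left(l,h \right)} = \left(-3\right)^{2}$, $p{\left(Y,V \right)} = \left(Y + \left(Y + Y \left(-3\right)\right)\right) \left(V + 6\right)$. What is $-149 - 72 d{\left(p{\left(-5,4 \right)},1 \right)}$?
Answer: $-797$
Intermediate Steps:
$p{\left(Y,V \right)} = - Y \left(6 + V\right)$ ($p{\left(Y,V \right)} = \left(Y + \left(Y - 3 Y\right)\right) \left(6 + V\right) = \left(Y - 2 Y\right) \left(6 + V\right) = - Y \left(6 + V\right)$)
$d{\left(l,h \right)} = 9$
$-149 - 72 d{\left(p{\left(-5,4 \right)},1 \right)} = -149 - 648 = -797$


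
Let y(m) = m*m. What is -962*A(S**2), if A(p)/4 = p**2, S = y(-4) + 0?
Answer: -252182528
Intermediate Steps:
y(m) = m**2
S = 16 (S = (-4)**2 + 0 = 16 + 0 = 16)
A(p) = 4*p**2
-962*A(S**2) = -3848*(16**2)**2 = -3848*256**2 = -3848*65536 = -962*262144 = -252182528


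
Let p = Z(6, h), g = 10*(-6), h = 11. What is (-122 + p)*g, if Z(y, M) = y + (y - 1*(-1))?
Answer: 6540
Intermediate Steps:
g = -60
Z(y, M) = 1 + 2*y (Z(y, M) = y + (y + 1) = y + (1 + y) = 1 + 2*y)
p = 13 (p = 1 + 2*6 = 1 + 12 = 13)
(-122 + p)*g = (-122 + 13)*(-60) = -109*(-60) = 6540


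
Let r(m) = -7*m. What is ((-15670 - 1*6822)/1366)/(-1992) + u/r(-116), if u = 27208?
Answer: 4628324405/138094404 ≈ 33.516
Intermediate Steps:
((-15670 - 1*6822)/1366)/(-1992) + u/r(-116) = ((-15670 - 1*6822)/1366)/(-1992) + 27208/((-7*(-116))) = ((-15670 - 6822)*(1/1366))*(-1/1992) + 27208/812 = -22492*1/1366*(-1/1992) + 27208*(1/812) = -11246/683*(-1/1992) + 6802/203 = 5623/680268 + 6802/203 = 4628324405/138094404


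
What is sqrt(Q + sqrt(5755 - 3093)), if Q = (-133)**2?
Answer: sqrt(17689 + 11*sqrt(22)) ≈ 133.19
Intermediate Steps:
Q = 17689
sqrt(Q + sqrt(5755 - 3093)) = sqrt(17689 + sqrt(5755 - 3093)) = sqrt(17689 + sqrt(2662)) = sqrt(17689 + 11*sqrt(22))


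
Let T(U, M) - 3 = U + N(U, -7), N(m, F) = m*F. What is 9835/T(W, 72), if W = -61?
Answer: 9835/369 ≈ 26.653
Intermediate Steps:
N(m, F) = F*m
T(U, M) = 3 - 6*U (T(U, M) = 3 + (U - 7*U) = 3 - 6*U)
9835/T(W, 72) = 9835/(3 - 6*(-61)) = 9835/(3 + 366) = 9835/369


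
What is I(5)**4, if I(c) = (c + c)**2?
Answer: 100000000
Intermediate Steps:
I(c) = 4*c**2 (I(c) = (2*c)**2 = 4*c**2)
I(5)**4 = (4*5**2)**4 = (4*25)**4 = 100**4 = 100000000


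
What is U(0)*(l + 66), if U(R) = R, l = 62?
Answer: 0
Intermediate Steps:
U(0)*(l + 66) = 0*(62 + 66) = 0*128 = 0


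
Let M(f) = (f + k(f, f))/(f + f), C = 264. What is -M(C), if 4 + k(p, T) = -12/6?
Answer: -43/88 ≈ -0.48864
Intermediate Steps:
k(p, T) = -6 (k(p, T) = -4 - 12/6 = -4 - 12*1/6 = -4 - 2 = -6)
M(f) = (-6 + f)/(2*f) (M(f) = (f - 6)/(f + f) = (-6 + f)/((2*f)) = (-6 + f)*(1/(2*f)) = (-6 + f)/(2*f))
-M(C) = -(-6 + 264)/(2*264) = -258/(2*264) = -1*43/88 = -43/88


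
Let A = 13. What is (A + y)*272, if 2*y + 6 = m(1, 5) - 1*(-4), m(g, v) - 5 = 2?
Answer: 4216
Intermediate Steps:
m(g, v) = 7 (m(g, v) = 5 + 2 = 7)
y = 5/2 (y = -3 + (7 - 1*(-4))/2 = -3 + (7 + 4)/2 = -3 + (½)*11 = -3 + 11/2 = 5/2 ≈ 2.5000)
(A + y)*272 = (13 + 5/2)*272 = (31/2)*272 = 4216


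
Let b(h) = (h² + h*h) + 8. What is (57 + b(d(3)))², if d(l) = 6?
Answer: 18769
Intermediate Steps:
b(h) = 8 + 2*h² (b(h) = (h² + h²) + 8 = 2*h² + 8 = 8 + 2*h²)
(57 + b(d(3)))² = (57 + (8 + 2*6²))² = (57 + (8 + 2*36))² = (57 + (8 + 72))² = (57 + 80)² = 137² = 18769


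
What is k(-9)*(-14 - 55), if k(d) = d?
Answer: 621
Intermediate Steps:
k(-9)*(-14 - 55) = -9*(-14 - 55) = -9*(-69) = 621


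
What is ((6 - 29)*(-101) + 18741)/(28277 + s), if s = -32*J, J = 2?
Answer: 21064/28213 ≈ 0.74661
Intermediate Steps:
s = -64 (s = -32*2 = -64)
((6 - 29)*(-101) + 18741)/(28277 + s) = ((6 - 29)*(-101) + 18741)/(28277 - 64) = (-23*(-101) + 18741)/28213 = (2323 + 18741)*(1/28213) = 21064*(1/28213) = 21064/28213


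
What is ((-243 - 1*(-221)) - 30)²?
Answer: 2704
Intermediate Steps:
((-243 - 1*(-221)) - 30)² = ((-243 + 221) - 30)² = (-22 - 30)² = (-52)² = 2704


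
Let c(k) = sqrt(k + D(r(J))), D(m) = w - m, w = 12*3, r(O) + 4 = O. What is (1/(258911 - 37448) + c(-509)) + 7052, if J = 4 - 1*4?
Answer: 1561757077/221463 + I*sqrt(469) ≈ 7052.0 + 21.656*I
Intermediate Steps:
J = 0 (J = 4 - 4 = 0)
r(O) = -4 + O
w = 36
D(m) = 36 - m
c(k) = sqrt(40 + k) (c(k) = sqrt(k + (36 - (-4 + 0))) = sqrt(k + (36 - 1*(-4))) = sqrt(k + (36 + 4)) = sqrt(k + 40) = sqrt(40 + k))
(1/(258911 - 37448) + c(-509)) + 7052 = (1/(258911 - 37448) + sqrt(40 - 509)) + 7052 = (1/221463 + sqrt(-469)) + 7052 = (1/221463 + I*sqrt(469)) + 7052 = 1561757077/221463 + I*sqrt(469)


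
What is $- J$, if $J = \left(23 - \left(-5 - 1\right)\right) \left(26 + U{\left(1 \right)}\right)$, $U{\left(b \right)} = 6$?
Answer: $-928$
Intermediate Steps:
$J = 928$ ($J = \left(23 - \left(-5 - 1\right)\right) \left(26 + 6\right) = \left(23 - -6\right) 32 = \left(23 + 6\right) 32 = 29 \cdot 32 = 928$)
$- J = \left(-1\right) 928 = -928$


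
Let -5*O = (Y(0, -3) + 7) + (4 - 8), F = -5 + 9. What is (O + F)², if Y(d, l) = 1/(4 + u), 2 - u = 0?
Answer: 10201/900 ≈ 11.334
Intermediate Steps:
u = 2 (u = 2 - 1*0 = 2 + 0 = 2)
F = 4
Y(d, l) = ⅙ (Y(d, l) = 1/(4 + 2) = 1/6 = ⅙)
O = -19/30 (O = -((⅙ + 7) + (4 - 8))/5 = -(43/6 - 4)/5 = -⅕*19/6 = -19/30 ≈ -0.63333)
(O + F)² = (-19/30 + 4)² = (101/30)² = 10201/900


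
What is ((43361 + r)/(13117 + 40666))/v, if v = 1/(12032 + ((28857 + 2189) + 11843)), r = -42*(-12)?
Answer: 2409109665/53783 ≈ 44793.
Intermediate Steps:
r = 504
v = 1/54921 (v = 1/(12032 + (31046 + 11843)) = 1/(12032 + 42889) = 1/54921 ≈ 1.8208e-5)
((43361 + r)/(13117 + 40666))/v = ((43361 + 504)/(13117 + 40666))/(1/54921) = (43865/53783)*54921 = 2409109665/53783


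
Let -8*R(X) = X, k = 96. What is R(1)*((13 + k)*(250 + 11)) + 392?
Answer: -25313/8 ≈ -3164.1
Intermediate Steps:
R(X) = -X/8
R(1)*((13 + k)*(250 + 11)) + 392 = (-1/8*1)*((13 + 96)*(250 + 11)) + 392 = -109*261/8 + 392 = -1/8*28449 + 392 = -28449/8 + 392 = -25313/8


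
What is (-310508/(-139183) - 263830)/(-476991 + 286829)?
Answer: 1669106381/1203059893 ≈ 1.3874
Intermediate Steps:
(-310508/(-139183) - 263830)/(-476991 + 286829) = (-310508*(-1/139183) - 263830)/(-190162) = (28228/12653 - 263830)*(-1/190162) = -3338212762/12653*(-1/190162) = 1669106381/1203059893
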